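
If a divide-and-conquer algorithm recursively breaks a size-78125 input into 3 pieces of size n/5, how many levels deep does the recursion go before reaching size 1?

For divide and conquer with division factor 5:

Problem sizes at each level:
Level 0: 78125
Level 1: 15625
Level 2: 3125
Level 3: 625
Level 4: 125
Level 5: 25
Level 6: 5
Level 7: 1

The root is level 0 and the size-1 base case is level 7 (the tree spans levels 0 through 7, i.e. 8 levels counting the root), so the depth is the number of divisions: log_5(78125) = 7

The recursion tree depth is log_5(78125) = 7. At each level, the problem size is divided by 5, so it takes 7 divisions to reduce to a base case of size 1. The algorithm makes 3 recursive calls at each level.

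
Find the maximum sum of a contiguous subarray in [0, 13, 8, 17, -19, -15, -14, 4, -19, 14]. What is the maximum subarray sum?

Using Kadane's algorithm on [0, 13, 8, 17, -19, -15, -14, 4, -19, 14]:

Scanning through the array:
Position 1 (value 13): max_ending_here = 13, max_so_far = 13
Position 2 (value 8): max_ending_here = 21, max_so_far = 21
Position 3 (value 17): max_ending_here = 38, max_so_far = 38
Position 4 (value -19): max_ending_here = 19, max_so_far = 38
Position 5 (value -15): max_ending_here = 4, max_so_far = 38
Position 6 (value -14): max_ending_here = -10, max_so_far = 38
Position 7 (value 4): max_ending_here = 4, max_so_far = 38
Position 8 (value -19): max_ending_here = -15, max_so_far = 38
Position 9 (value 14): max_ending_here = 14, max_so_far = 38

Maximum subarray: [0, 13, 8, 17]
Maximum sum: 38

The maximum subarray is [0, 13, 8, 17] with sum 38. This subarray runs from index 0 to index 3.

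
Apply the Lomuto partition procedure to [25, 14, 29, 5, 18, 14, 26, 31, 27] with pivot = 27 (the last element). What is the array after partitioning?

Lomuto partition with pivot = 27:

Initial array: [25, 14, 29, 5, 18, 14, 26, 31, 27]

arr[0]=25 <= 27: swap with position 0, array becomes [25, 14, 29, 5, 18, 14, 26, 31, 27]
arr[1]=14 <= 27: swap with position 1, array becomes [25, 14, 29, 5, 18, 14, 26, 31, 27]
arr[2]=29 > 27: no swap
arr[3]=5 <= 27: swap with position 2, array becomes [25, 14, 5, 29, 18, 14, 26, 31, 27]
arr[4]=18 <= 27: swap with position 3, array becomes [25, 14, 5, 18, 29, 14, 26, 31, 27]
arr[5]=14 <= 27: swap with position 4, array becomes [25, 14, 5, 18, 14, 29, 26, 31, 27]
arr[6]=26 <= 27: swap with position 5, array becomes [25, 14, 5, 18, 14, 26, 29, 31, 27]
arr[7]=31 > 27: no swap

Place pivot at position 6: [25, 14, 5, 18, 14, 26, 27, 31, 29]
Pivot position: 6

After partitioning with pivot 27, the array becomes [25, 14, 5, 18, 14, 26, 27, 31, 29]. The pivot is placed at index 6. All elements to the left of the pivot are <= 27, and all elements to the right are > 27.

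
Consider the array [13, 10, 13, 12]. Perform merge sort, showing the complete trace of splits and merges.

Merge sort trace:

Split: [13, 10, 13, 12] -> [13, 10] and [13, 12]
  Split: [13, 10] -> [13] and [10]
  Merge: [13] + [10] -> [10, 13]
  Split: [13, 12] -> [13] and [12]
  Merge: [13] + [12] -> [12, 13]
Merge: [10, 13] + [12, 13] -> [10, 12, 13, 13]

Final sorted array: [10, 12, 13, 13]

The merge sort proceeds by recursively splitting the array and merging sorted halves.
After all merges, the sorted array is [10, 12, 13, 13].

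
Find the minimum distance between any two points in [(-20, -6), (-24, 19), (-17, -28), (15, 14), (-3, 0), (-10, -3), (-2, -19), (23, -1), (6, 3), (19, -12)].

Computing all pairwise distances among 10 points:

d((-20, -6), (-24, 19)) = 25.318
d((-20, -6), (-17, -28)) = 22.2036
d((-20, -6), (15, 14)) = 40.3113
d((-20, -6), (-3, 0)) = 18.0278
d((-20, -6), (-10, -3)) = 10.4403
d((-20, -6), (-2, -19)) = 22.2036
d((-20, -6), (23, -1)) = 43.2897
d((-20, -6), (6, 3)) = 27.5136
d((-20, -6), (19, -12)) = 39.4588
d((-24, 19), (-17, -28)) = 47.5184
d((-24, 19), (15, 14)) = 39.3192
d((-24, 19), (-3, 0)) = 28.3196
d((-24, 19), (-10, -3)) = 26.0768
d((-24, 19), (-2, -19)) = 43.909
d((-24, 19), (23, -1)) = 51.0784
d((-24, 19), (6, 3)) = 34.0
d((-24, 19), (19, -12)) = 53.0094
d((-17, -28), (15, 14)) = 52.8015
d((-17, -28), (-3, 0)) = 31.305
d((-17, -28), (-10, -3)) = 25.9615
d((-17, -28), (-2, -19)) = 17.4929
d((-17, -28), (23, -1)) = 48.2597
d((-17, -28), (6, 3)) = 38.6005
d((-17, -28), (19, -12)) = 39.3954
d((15, 14), (-3, 0)) = 22.8035
d((15, 14), (-10, -3)) = 30.2324
d((15, 14), (-2, -19)) = 37.1214
d((15, 14), (23, -1)) = 17.0
d((15, 14), (6, 3)) = 14.2127
d((15, 14), (19, -12)) = 26.3059
d((-3, 0), (-10, -3)) = 7.6158 <-- minimum
d((-3, 0), (-2, -19)) = 19.0263
d((-3, 0), (23, -1)) = 26.0192
d((-3, 0), (6, 3)) = 9.4868
d((-3, 0), (19, -12)) = 25.0599
d((-10, -3), (-2, -19)) = 17.8885
d((-10, -3), (23, -1)) = 33.0606
d((-10, -3), (6, 3)) = 17.088
d((-10, -3), (19, -12)) = 30.3645
d((-2, -19), (23, -1)) = 30.8058
d((-2, -19), (6, 3)) = 23.4094
d((-2, -19), (19, -12)) = 22.1359
d((23, -1), (6, 3)) = 17.4642
d((23, -1), (19, -12)) = 11.7047
d((6, 3), (19, -12)) = 19.8494

Closest pair: (-3, 0) and (-10, -3) with distance 7.6158

The closest pair is (-3, 0) and (-10, -3) with Euclidean distance 7.6158. For 10 points, brute-force pairwise comparison is shown above. For large n, the divide-and-conquer algorithm (sort by x, recurse on halves, check the dividing strip) achieves O(n log n).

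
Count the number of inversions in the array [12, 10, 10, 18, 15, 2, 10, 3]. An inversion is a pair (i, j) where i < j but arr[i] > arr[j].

Finding inversions in [12, 10, 10, 18, 15, 2, 10, 3]:

(0, 1): arr[0]=12 > arr[1]=10
(0, 2): arr[0]=12 > arr[2]=10
(0, 5): arr[0]=12 > arr[5]=2
(0, 6): arr[0]=12 > arr[6]=10
(0, 7): arr[0]=12 > arr[7]=3
(1, 5): arr[1]=10 > arr[5]=2
(1, 7): arr[1]=10 > arr[7]=3
(2, 5): arr[2]=10 > arr[5]=2
(2, 7): arr[2]=10 > arr[7]=3
(3, 4): arr[3]=18 > arr[4]=15
(3, 5): arr[3]=18 > arr[5]=2
(3, 6): arr[3]=18 > arr[6]=10
(3, 7): arr[3]=18 > arr[7]=3
(4, 5): arr[4]=15 > arr[5]=2
(4, 6): arr[4]=15 > arr[6]=10
(4, 7): arr[4]=15 > arr[7]=3
(6, 7): arr[6]=10 > arr[7]=3

Total inversions: 17

The array has 17 inversion(s): (0,1), (0,2), (0,5), (0,6), (0,7), (1,5), (1,7), (2,5), (2,7), (3,4), (3,5), (3,6), (3,7), (4,5), (4,6), (4,7), (6,7). Each pair (i,j) satisfies i < j and arr[i] > arr[j].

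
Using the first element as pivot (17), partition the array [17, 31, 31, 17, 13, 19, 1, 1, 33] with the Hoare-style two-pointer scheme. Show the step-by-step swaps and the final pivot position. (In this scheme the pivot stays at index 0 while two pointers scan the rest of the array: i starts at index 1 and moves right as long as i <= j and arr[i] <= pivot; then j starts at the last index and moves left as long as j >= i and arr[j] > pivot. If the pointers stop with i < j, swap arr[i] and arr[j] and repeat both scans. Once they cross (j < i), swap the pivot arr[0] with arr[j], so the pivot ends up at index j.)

Hoare-style two-pointer partition with pivot = 17:

Initial array: [17, 31, 31, 17, 13, 19, 1, 1, 33]

Pointers start at i = 1, j = 8.
i stops at index 1 (arr[1]=31 > 17), j stops at index 7 (arr[7]=1 <= 17): swap arr[1] and arr[7], array becomes [17, 1, 31, 17, 13, 19, 1, 31, 33]
i stops at index 2 (arr[2]=31 > 17), j stops at index 6 (arr[6]=1 <= 17): swap arr[2] and arr[6], array becomes [17, 1, 1, 17, 13, 19, 31, 31, 33]
i ends at 5, j ends at 4: the pointers have crossed (j < i), so scanning stops.

Swap pivot arr[0] with arr[4] to place pivot at position 4: [13, 1, 1, 17, 17, 19, 31, 31, 33]
Pivot position: 4

After partitioning with pivot 17, the array becomes [13, 1, 1, 17, 17, 19, 31, 31, 33]. The pivot is placed at index 4. All elements to the left of the pivot are <= 17, and all elements to the right are > 17.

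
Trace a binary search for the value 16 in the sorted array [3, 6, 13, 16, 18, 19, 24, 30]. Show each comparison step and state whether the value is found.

Binary search for 16 in [3, 6, 13, 16, 18, 19, 24, 30]:

lo=0, hi=7, mid=3, arr[mid]=16 -> Found target at index 3!

Binary search finds 16 at index 3 after 1 comparisons. The search repeatedly halves the search space by comparing with the middle element.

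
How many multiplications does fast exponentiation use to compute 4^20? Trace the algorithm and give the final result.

Computing 4^20 by squaring (build up from 4^1; each line after the first costs one multiplication):

4^1 = 4
4^2 = (4^1)^2 = 4^2 = 16
4^4 = (4^2)^2 = 16^2 = 256
4^5 = 4 * 4^4 = 4 * 256 = 1024
4^10 = (4^5)^2 = 1024^2 = 1048576
4^20 = (4^10)^2 = 1048576^2 = 1099511627776

Result: 1099511627776
Multiplications needed: 5 (5 lines after 4^1)

4^20 = 1099511627776. Using exponentiation by squaring, this requires 5 multiplications. The key idea: if the exponent is even, square the half-power; if odd, multiply by the base once.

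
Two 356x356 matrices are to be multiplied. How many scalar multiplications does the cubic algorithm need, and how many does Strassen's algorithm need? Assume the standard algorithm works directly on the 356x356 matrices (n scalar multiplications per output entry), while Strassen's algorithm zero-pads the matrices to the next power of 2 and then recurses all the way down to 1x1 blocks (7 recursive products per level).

Matrix multiplication for 356x356 matrices:

Strassen's algorithm requires power-of-2 dimensions. Pad 356x356 to 512x512 (next power of 2).

Standard algorithm: 356^3 = 45118016 multiplications
Strassen's algorithm: 7^(log2(512)) = 7^9 = 40353607 multiplications
Savings: 45118016 - 40353607 = 4764409 multiplications

Standard: 45118016 multiplications (356^3). Strassen: 40353607 multiplications (7^9, after padding to 512x512). Strassen reduces 8 recursive multiplications to 7 at each level.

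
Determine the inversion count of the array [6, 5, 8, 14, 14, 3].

Finding inversions in [6, 5, 8, 14, 14, 3]:

(0, 1): arr[0]=6 > arr[1]=5
(0, 5): arr[0]=6 > arr[5]=3
(1, 5): arr[1]=5 > arr[5]=3
(2, 5): arr[2]=8 > arr[5]=3
(3, 5): arr[3]=14 > arr[5]=3
(4, 5): arr[4]=14 > arr[5]=3

Total inversions: 6

The array has 6 inversion(s): (0,1), (0,5), (1,5), (2,5), (3,5), (4,5). Each pair (i,j) satisfies i < j and arr[i] > arr[j].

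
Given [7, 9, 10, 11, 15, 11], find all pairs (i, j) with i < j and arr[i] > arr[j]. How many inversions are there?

Finding inversions in [7, 9, 10, 11, 15, 11]:

(4, 5): arr[4]=15 > arr[5]=11

Total inversions: 1

The array has 1 inversion(s): (4,5). Each pair (i,j) satisfies i < j and arr[i] > arr[j].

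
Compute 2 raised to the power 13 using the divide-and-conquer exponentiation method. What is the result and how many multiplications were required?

Computing 2^13 by squaring (build up from 2^1; each line after the first costs one multiplication):

2^1 = 2
2^2 = (2^1)^2 = 2^2 = 4
2^3 = 2 * 2^2 = 2 * 4 = 8
2^6 = (2^3)^2 = 8^2 = 64
2^12 = (2^6)^2 = 64^2 = 4096
2^13 = 2 * 2^12 = 2 * 4096 = 8192

Result: 8192
Multiplications needed: 5 (5 lines after 2^1)

2^13 = 8192. Using exponentiation by squaring, this requires 5 multiplications. The key idea: if the exponent is even, square the half-power; if odd, multiply by the base once.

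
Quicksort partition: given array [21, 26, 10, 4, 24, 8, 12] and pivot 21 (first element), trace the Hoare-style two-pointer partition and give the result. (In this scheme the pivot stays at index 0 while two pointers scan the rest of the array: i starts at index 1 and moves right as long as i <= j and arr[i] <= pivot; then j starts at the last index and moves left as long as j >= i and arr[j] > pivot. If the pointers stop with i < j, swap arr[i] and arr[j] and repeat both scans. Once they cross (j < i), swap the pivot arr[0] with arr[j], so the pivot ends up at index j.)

Hoare-style two-pointer partition with pivot = 21:

Initial array: [21, 26, 10, 4, 24, 8, 12]

Pointers start at i = 1, j = 6.
i stops at index 1 (arr[1]=26 > 21), j stops at index 6 (arr[6]=12 <= 21): swap arr[1] and arr[6], array becomes [21, 12, 10, 4, 24, 8, 26]
i stops at index 4 (arr[4]=24 > 21), j stops at index 5 (arr[5]=8 <= 21): swap arr[4] and arr[5], array becomes [21, 12, 10, 4, 8, 24, 26]
i ends at 5, j ends at 4: the pointers have crossed (j < i), so scanning stops.

Swap pivot arr[0] with arr[4] to place pivot at position 4: [8, 12, 10, 4, 21, 24, 26]
Pivot position: 4

After partitioning with pivot 21, the array becomes [8, 12, 10, 4, 21, 24, 26]. The pivot is placed at index 4. All elements to the left of the pivot are <= 21, and all elements to the right are > 21.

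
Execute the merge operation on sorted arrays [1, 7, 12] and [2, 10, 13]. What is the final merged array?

Merging process:

Compare 1 vs 2: take 1 from left. Merged: [1]
Compare 7 vs 2: take 2 from right. Merged: [1, 2]
Compare 7 vs 10: take 7 from left. Merged: [1, 2, 7]
Compare 12 vs 10: take 10 from right. Merged: [1, 2, 7, 10]
Compare 12 vs 13: take 12 from left. Merged: [1, 2, 7, 10, 12]
Append remaining from right: [13]. Merged: [1, 2, 7, 10, 12, 13]

Final merged array: [1, 2, 7, 10, 12, 13]
Total comparisons: 5

The merged array is [1, 2, 7, 10, 12, 13], requiring 5 comparisons. The merge step runs in O(n) time where n is the total number of elements.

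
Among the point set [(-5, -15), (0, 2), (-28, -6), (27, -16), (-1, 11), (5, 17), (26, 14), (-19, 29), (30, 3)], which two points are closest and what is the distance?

Computing all pairwise distances among 9 points:

d((-5, -15), (0, 2)) = 17.72
d((-5, -15), (-28, -6)) = 24.6982
d((-5, -15), (27, -16)) = 32.0156
d((-5, -15), (-1, 11)) = 26.3059
d((-5, -15), (5, 17)) = 33.5261
d((-5, -15), (26, 14)) = 42.45
d((-5, -15), (-19, 29)) = 46.1736
d((-5, -15), (30, 3)) = 39.3573
d((0, 2), (-28, -6)) = 29.1204
d((0, 2), (27, -16)) = 32.45
d((0, 2), (-1, 11)) = 9.0554
d((0, 2), (5, 17)) = 15.8114
d((0, 2), (26, 14)) = 28.6356
d((0, 2), (-19, 29)) = 33.0151
d((0, 2), (30, 3)) = 30.0167
d((-28, -6), (27, -16)) = 55.9017
d((-28, -6), (-1, 11)) = 31.9061
d((-28, -6), (5, 17)) = 40.2244
d((-28, -6), (26, 14)) = 57.5847
d((-28, -6), (-19, 29)) = 36.1386
d((-28, -6), (30, 3)) = 58.6941
d((27, -16), (-1, 11)) = 38.8973
d((27, -16), (5, 17)) = 39.6611
d((27, -16), (26, 14)) = 30.0167
d((27, -16), (-19, 29)) = 64.3506
d((27, -16), (30, 3)) = 19.2354
d((-1, 11), (5, 17)) = 8.4853 <-- minimum
d((-1, 11), (26, 14)) = 27.1662
d((-1, 11), (-19, 29)) = 25.4558
d((-1, 11), (30, 3)) = 32.0156
d((5, 17), (26, 14)) = 21.2132
d((5, 17), (-19, 29)) = 26.8328
d((5, 17), (30, 3)) = 28.6531
d((26, 14), (-19, 29)) = 47.4342
d((26, 14), (30, 3)) = 11.7047
d((-19, 29), (30, 3)) = 55.4707

Closest pair: (-1, 11) and (5, 17) with distance 8.4853

The closest pair is (-1, 11) and (5, 17) with Euclidean distance 8.4853. For 9 points, brute-force pairwise comparison is shown above. For large n, the divide-and-conquer algorithm (sort by x, recurse on halves, check the dividing strip) achieves O(n log n).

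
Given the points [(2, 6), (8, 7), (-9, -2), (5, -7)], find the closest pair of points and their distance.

Computing all pairwise distances among 4 points:

d((2, 6), (8, 7)) = 6.0828 <-- minimum
d((2, 6), (-9, -2)) = 13.6015
d((2, 6), (5, -7)) = 13.3417
d((8, 7), (-9, -2)) = 19.2354
d((8, 7), (5, -7)) = 14.3178
d((-9, -2), (5, -7)) = 14.8661

Closest pair: (2, 6) and (8, 7) with distance 6.0828

The closest pair is (2, 6) and (8, 7) with Euclidean distance 6.0828. For 4 points, brute-force pairwise comparison is shown above. For large n, the divide-and-conquer algorithm (sort by x, recurse on halves, check the dividing strip) achieves O(n log n).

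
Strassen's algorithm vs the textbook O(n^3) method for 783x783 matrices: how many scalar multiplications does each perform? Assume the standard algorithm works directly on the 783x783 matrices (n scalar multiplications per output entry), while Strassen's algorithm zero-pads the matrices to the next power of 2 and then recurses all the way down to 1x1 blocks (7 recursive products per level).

Matrix multiplication for 783x783 matrices:

Strassen's algorithm requires power-of-2 dimensions. Pad 783x783 to 1024x1024 (next power of 2).

Standard algorithm: 783^3 = 480048687 multiplications
Strassen's algorithm: 7^(log2(1024)) = 7^10 = 282475249 multiplications
Savings: 480048687 - 282475249 = 197573438 multiplications

Standard: 480048687 multiplications (783^3). Strassen: 282475249 multiplications (7^10, after padding to 1024x1024). Strassen reduces 8 recursive multiplications to 7 at each level.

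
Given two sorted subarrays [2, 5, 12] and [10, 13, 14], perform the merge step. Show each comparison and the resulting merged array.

Merging process:

Compare 2 vs 10: take 2 from left. Merged: [2]
Compare 5 vs 10: take 5 from left. Merged: [2, 5]
Compare 12 vs 10: take 10 from right. Merged: [2, 5, 10]
Compare 12 vs 13: take 12 from left. Merged: [2, 5, 10, 12]
Append remaining from right: [13, 14]. Merged: [2, 5, 10, 12, 13, 14]

Final merged array: [2, 5, 10, 12, 13, 14]
Total comparisons: 4

The merged array is [2, 5, 10, 12, 13, 14], requiring 4 comparisons. The merge step runs in O(n) time where n is the total number of elements.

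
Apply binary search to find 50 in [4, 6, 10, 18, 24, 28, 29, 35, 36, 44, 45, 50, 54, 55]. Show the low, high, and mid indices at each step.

Binary search for 50 in [4, 6, 10, 18, 24, 28, 29, 35, 36, 44, 45, 50, 54, 55]:

lo=0, hi=13, mid=6, arr[mid]=29 -> 29 < 50, search right half
lo=7, hi=13, mid=10, arr[mid]=45 -> 45 < 50, search right half
lo=11, hi=13, mid=12, arr[mid]=54 -> 54 > 50, search left half
lo=11, hi=11, mid=11, arr[mid]=50 -> Found target at index 11!

Binary search finds 50 at index 11 after 4 comparisons. The search repeatedly halves the search space by comparing with the middle element.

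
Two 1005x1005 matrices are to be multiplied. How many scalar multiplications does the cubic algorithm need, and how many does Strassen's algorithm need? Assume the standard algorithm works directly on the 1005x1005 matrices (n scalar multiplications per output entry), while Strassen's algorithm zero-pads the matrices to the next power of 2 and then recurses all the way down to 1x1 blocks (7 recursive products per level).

Matrix multiplication for 1005x1005 matrices:

Strassen's algorithm requires power-of-2 dimensions. Pad 1005x1005 to 1024x1024 (next power of 2).

Standard algorithm: 1005^3 = 1015075125 multiplications
Strassen's algorithm: 7^(log2(1024)) = 7^10 = 282475249 multiplications
Savings: 1015075125 - 282475249 = 732599876 multiplications

Standard: 1015075125 multiplications (1005^3). Strassen: 282475249 multiplications (7^10, after padding to 1024x1024). Strassen reduces 8 recursive multiplications to 7 at each level.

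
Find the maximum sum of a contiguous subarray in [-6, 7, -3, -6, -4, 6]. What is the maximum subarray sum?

Using Kadane's algorithm on [-6, 7, -3, -6, -4, 6]:

Scanning through the array:
Position 1 (value 7): max_ending_here = 7, max_so_far = 7
Position 2 (value -3): max_ending_here = 4, max_so_far = 7
Position 3 (value -6): max_ending_here = -2, max_so_far = 7
Position 4 (value -4): max_ending_here = -4, max_so_far = 7
Position 5 (value 6): max_ending_here = 6, max_so_far = 7

Maximum subarray: [7]
Maximum sum: 7

The maximum subarray is [7] with sum 7. This subarray runs from index 1 to index 1.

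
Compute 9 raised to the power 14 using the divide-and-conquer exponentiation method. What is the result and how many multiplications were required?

Computing 9^14 by squaring (build up from 9^1; each line after the first costs one multiplication):

9^1 = 9
9^2 = (9^1)^2 = 9^2 = 81
9^3 = 9 * 9^2 = 9 * 81 = 729
9^6 = (9^3)^2 = 729^2 = 531441
9^7 = 9 * 9^6 = 9 * 531441 = 4782969
9^14 = (9^7)^2 = 4782969^2 = 22876792454961

Result: 22876792454961
Multiplications needed: 5 (5 lines after 9^1)

9^14 = 22876792454961. Using exponentiation by squaring, this requires 5 multiplications. The key idea: if the exponent is even, square the half-power; if odd, multiply by the base once.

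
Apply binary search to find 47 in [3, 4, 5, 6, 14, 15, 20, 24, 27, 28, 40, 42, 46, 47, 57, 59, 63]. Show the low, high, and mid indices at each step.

Binary search for 47 in [3, 4, 5, 6, 14, 15, 20, 24, 27, 28, 40, 42, 46, 47, 57, 59, 63]:

lo=0, hi=16, mid=8, arr[mid]=27 -> 27 < 47, search right half
lo=9, hi=16, mid=12, arr[mid]=46 -> 46 < 47, search right half
lo=13, hi=16, mid=14, arr[mid]=57 -> 57 > 47, search left half
lo=13, hi=13, mid=13, arr[mid]=47 -> Found target at index 13!

Binary search finds 47 at index 13 after 4 comparisons. The search repeatedly halves the search space by comparing with the middle element.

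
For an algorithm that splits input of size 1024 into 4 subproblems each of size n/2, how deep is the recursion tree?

For divide and conquer with division factor 2:

Problem sizes at each level:
Level 0: 1024
Level 1: 512
Level 2: 256
Level 3: 128
Level 4: 64
Level 5: 32
Level 6: 16
Level 7: 8
Level 8: 4
Level 9: 2
Level 10: 1

The root is level 0 and the size-1 base case is level 10 (the tree spans levels 0 through 10, i.e. 11 levels counting the root), so the depth is the number of divisions: log_2(1024) = 10

The recursion tree depth is log_2(1024) = 10. At each level, the problem size is divided by 2, so it takes 10 divisions to reduce to a base case of size 1. The algorithm makes 4 recursive calls at each level.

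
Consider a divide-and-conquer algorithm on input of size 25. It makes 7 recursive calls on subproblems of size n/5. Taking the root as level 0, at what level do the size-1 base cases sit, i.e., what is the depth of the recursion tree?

For divide and conquer with division factor 5:

Problem sizes at each level:
Level 0: 25
Level 1: 5
Level 2: 1

The root is level 0 and the size-1 base case is level 2 (the tree spans levels 0 through 2, i.e. 3 levels counting the root), so the depth is the number of divisions: log_5(25) = 2

The recursion tree depth is log_5(25) = 2. At each level, the problem size is divided by 5, so it takes 2 divisions to reduce to a base case of size 1. The algorithm makes 7 recursive calls at each level.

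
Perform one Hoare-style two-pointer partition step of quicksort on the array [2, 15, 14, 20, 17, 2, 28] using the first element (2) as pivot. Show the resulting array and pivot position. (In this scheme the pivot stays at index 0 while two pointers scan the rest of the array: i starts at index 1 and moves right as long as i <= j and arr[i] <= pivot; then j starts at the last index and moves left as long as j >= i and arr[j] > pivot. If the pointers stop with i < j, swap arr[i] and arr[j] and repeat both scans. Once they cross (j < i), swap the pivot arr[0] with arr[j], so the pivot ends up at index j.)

Hoare-style two-pointer partition with pivot = 2:

Initial array: [2, 15, 14, 20, 17, 2, 28]

Pointers start at i = 1, j = 6.
i stops at index 1 (arr[1]=15 > 2), j stops at index 5 (arr[5]=2 <= 2): swap arr[1] and arr[5], array becomes [2, 2, 14, 20, 17, 15, 28]
i ends at 2, j ends at 1: the pointers have crossed (j < i), so scanning stops.

Swap pivot arr[0] with arr[1] to place pivot at position 1: [2, 2, 14, 20, 17, 15, 28]
Pivot position: 1

After partitioning with pivot 2, the array becomes [2, 2, 14, 20, 17, 15, 28]. The pivot is placed at index 1. All elements to the left of the pivot are <= 2, and all elements to the right are > 2.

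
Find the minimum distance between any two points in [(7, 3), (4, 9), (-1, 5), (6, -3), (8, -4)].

Computing all pairwise distances among 5 points:

d((7, 3), (4, 9)) = 6.7082
d((7, 3), (-1, 5)) = 8.2462
d((7, 3), (6, -3)) = 6.0828
d((7, 3), (8, -4)) = 7.0711
d((4, 9), (-1, 5)) = 6.4031
d((4, 9), (6, -3)) = 12.1655
d((4, 9), (8, -4)) = 13.6015
d((-1, 5), (6, -3)) = 10.6301
d((-1, 5), (8, -4)) = 12.7279
d((6, -3), (8, -4)) = 2.2361 <-- minimum

Closest pair: (6, -3) and (8, -4) with distance 2.2361

The closest pair is (6, -3) and (8, -4) with Euclidean distance 2.2361. For 5 points, brute-force pairwise comparison is shown above. For large n, the divide-and-conquer algorithm (sort by x, recurse on halves, check the dividing strip) achieves O(n log n).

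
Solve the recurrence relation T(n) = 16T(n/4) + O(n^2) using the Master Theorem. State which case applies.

Master Theorem for T(n) = 16T(n/4) + O(n^2):

a = 16, b = 4, c = 2
log_b(a) = log_4(16) = 2.0000

Case 2: c = 2 = log_4(16) = 2.0000
T(n) = O(n^2 log n) = O(n^2 log n)

For T(n) = 16T(n/4) + O(n^2): log_4(16) = 2.0000. This is Case 2 of the Master Theorem (c = log_b(a), equal work at all levels), giving O(n^2 log n).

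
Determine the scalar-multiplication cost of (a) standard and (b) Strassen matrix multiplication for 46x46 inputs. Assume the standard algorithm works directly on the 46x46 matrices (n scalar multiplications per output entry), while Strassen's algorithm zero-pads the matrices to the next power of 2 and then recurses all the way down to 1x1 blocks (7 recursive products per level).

Matrix multiplication for 46x46 matrices:

Strassen's algorithm requires power-of-2 dimensions. Pad 46x46 to 64x64 (next power of 2).

Standard algorithm: 46^3 = 97336 multiplications
Strassen's algorithm: 7^(log2(64)) = 7^6 = 117649 multiplications
Difference: 97336 - 117649 = -20313 (Strassen uses MORE here due to padding overhead — for small or just-over-power-of-2 n, padding can outweigh the per-level savings)

Standard: 97336 multiplications (46^3). Strassen: 117649 multiplications (7^6, after padding to 64x64). Strassen reduces 8 recursive multiplications to 7 at each level.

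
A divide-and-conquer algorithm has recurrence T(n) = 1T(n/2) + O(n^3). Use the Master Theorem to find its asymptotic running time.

Master Theorem for T(n) = 1T(n/2) + O(n^3):

a = 1, b = 2, c = 3
log_b(a) = log_2(1) = 0.0000

Case 3: c = 3 > log_2(1) = 0.0000
T(n) = O(n^3) = O(n^3)

For T(n) = 1T(n/2) + O(n^3): log_2(1) = 0.0000. This is Case 3 of the Master Theorem (c > log_b(a), work dominated by root), giving O(n^3).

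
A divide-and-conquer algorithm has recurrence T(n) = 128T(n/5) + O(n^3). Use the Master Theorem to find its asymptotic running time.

Master Theorem for T(n) = 128T(n/5) + O(n^3):

a = 128, b = 5, c = 3
log_b(a) = log_5(128) = 3.0147

Case 1: c = 3 < log_5(128) = 3.0147
T(n) = O(n^(log_5 128))

For T(n) = 128T(n/5) + O(n^3): log_5(128) = 3.0147. This is Case 1 of the Master Theorem (c < log_b(a), work dominated by leaves), giving O(n^(log_5 128)).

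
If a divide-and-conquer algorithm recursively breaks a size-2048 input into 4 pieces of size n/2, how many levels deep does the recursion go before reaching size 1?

For divide and conquer with division factor 2:

Problem sizes at each level:
Level 0: 2048
Level 1: 1024
Level 2: 512
Level 3: 256
Level 4: 128
Level 5: 64
Level 6: 32
Level 7: 16
Level 8: 8
Level 9: 4
Level 10: 2
Level 11: 1

The root is level 0 and the size-1 base case is level 11 (the tree spans levels 0 through 11, i.e. 12 levels counting the root), so the depth is the number of divisions: log_2(2048) = 11

The recursion tree depth is log_2(2048) = 11. At each level, the problem size is divided by 2, so it takes 11 divisions to reduce to a base case of size 1. The algorithm makes 4 recursive calls at each level.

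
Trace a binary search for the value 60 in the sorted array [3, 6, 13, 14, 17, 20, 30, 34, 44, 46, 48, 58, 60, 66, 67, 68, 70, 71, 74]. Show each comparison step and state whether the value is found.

Binary search for 60 in [3, 6, 13, 14, 17, 20, 30, 34, 44, 46, 48, 58, 60, 66, 67, 68, 70, 71, 74]:

lo=0, hi=18, mid=9, arr[mid]=46 -> 46 < 60, search right half
lo=10, hi=18, mid=14, arr[mid]=67 -> 67 > 60, search left half
lo=10, hi=13, mid=11, arr[mid]=58 -> 58 < 60, search right half
lo=12, hi=13, mid=12, arr[mid]=60 -> Found target at index 12!

Binary search finds 60 at index 12 after 4 comparisons. The search repeatedly halves the search space by comparing with the middle element.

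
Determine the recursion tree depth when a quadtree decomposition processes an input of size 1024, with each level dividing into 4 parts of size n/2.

For divide and conquer with division factor 2:

Problem sizes at each level:
Level 0: 1024
Level 1: 512
Level 2: 256
Level 3: 128
Level 4: 64
Level 5: 32
Level 6: 16
Level 7: 8
Level 8: 4
Level 9: 2
Level 10: 1

The root is level 0 and the size-1 base case is level 10 (the tree spans levels 0 through 10, i.e. 11 levels counting the root), so the depth is the number of divisions: log_2(1024) = 10

The recursion tree depth is log_2(1024) = 10. At each level, the problem size is divided by 2, so it takes 10 divisions to reduce to a base case of size 1. The algorithm makes 4 recursive calls at each level.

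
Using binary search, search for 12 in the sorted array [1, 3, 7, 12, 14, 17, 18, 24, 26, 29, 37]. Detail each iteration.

Binary search for 12 in [1, 3, 7, 12, 14, 17, 18, 24, 26, 29, 37]:

lo=0, hi=10, mid=5, arr[mid]=17 -> 17 > 12, search left half
lo=0, hi=4, mid=2, arr[mid]=7 -> 7 < 12, search right half
lo=3, hi=4, mid=3, arr[mid]=12 -> Found target at index 3!

Binary search finds 12 at index 3 after 3 comparisons. The search repeatedly halves the search space by comparing with the middle element.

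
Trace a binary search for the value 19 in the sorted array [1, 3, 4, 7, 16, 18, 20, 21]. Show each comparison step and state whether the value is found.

Binary search for 19 in [1, 3, 4, 7, 16, 18, 20, 21]:

lo=0, hi=7, mid=3, arr[mid]=7 -> 7 < 19, search right half
lo=4, hi=7, mid=5, arr[mid]=18 -> 18 < 19, search right half
lo=6, hi=7, mid=6, arr[mid]=20 -> 20 > 19, search left half
lo=6 > hi=5, target 19 not found

Binary search determines that 19 is not in the array after 3 comparisons. The search space was exhausted without finding the target.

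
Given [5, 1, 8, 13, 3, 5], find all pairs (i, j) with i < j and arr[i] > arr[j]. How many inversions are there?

Finding inversions in [5, 1, 8, 13, 3, 5]:

(0, 1): arr[0]=5 > arr[1]=1
(0, 4): arr[0]=5 > arr[4]=3
(2, 4): arr[2]=8 > arr[4]=3
(2, 5): arr[2]=8 > arr[5]=5
(3, 4): arr[3]=13 > arr[4]=3
(3, 5): arr[3]=13 > arr[5]=5

Total inversions: 6

The array has 6 inversion(s): (0,1), (0,4), (2,4), (2,5), (3,4), (3,5). Each pair (i,j) satisfies i < j and arr[i] > arr[j].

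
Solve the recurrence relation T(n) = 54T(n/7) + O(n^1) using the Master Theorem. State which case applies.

Master Theorem for T(n) = 54T(n/7) + O(n^1):

a = 54, b = 7, c = 1
log_b(a) = log_7(54) = 2.0499

Case 1: c = 1 < log_7(54) = 2.0499
T(n) = O(n^(log_7 54))

For T(n) = 54T(n/7) + O(n^1): log_7(54) = 2.0499. This is Case 1 of the Master Theorem (c < log_b(a), work dominated by leaves), giving O(n^(log_7 54)).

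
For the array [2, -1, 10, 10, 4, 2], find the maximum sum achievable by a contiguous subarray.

Using Kadane's algorithm on [2, -1, 10, 10, 4, 2]:

Scanning through the array:
Position 1 (value -1): max_ending_here = 1, max_so_far = 2
Position 2 (value 10): max_ending_here = 11, max_so_far = 11
Position 3 (value 10): max_ending_here = 21, max_so_far = 21
Position 4 (value 4): max_ending_here = 25, max_so_far = 25
Position 5 (value 2): max_ending_here = 27, max_so_far = 27

Maximum subarray: [2, -1, 10, 10, 4, 2]
Maximum sum: 27

The maximum subarray is [2, -1, 10, 10, 4, 2] with sum 27. This subarray runs from index 0 to index 5.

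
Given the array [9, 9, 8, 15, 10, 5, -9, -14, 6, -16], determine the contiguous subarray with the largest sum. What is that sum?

Using Kadane's algorithm on [9, 9, 8, 15, 10, 5, -9, -14, 6, -16]:

Scanning through the array:
Position 1 (value 9): max_ending_here = 18, max_so_far = 18
Position 2 (value 8): max_ending_here = 26, max_so_far = 26
Position 3 (value 15): max_ending_here = 41, max_so_far = 41
Position 4 (value 10): max_ending_here = 51, max_so_far = 51
Position 5 (value 5): max_ending_here = 56, max_so_far = 56
Position 6 (value -9): max_ending_here = 47, max_so_far = 56
Position 7 (value -14): max_ending_here = 33, max_so_far = 56
Position 8 (value 6): max_ending_here = 39, max_so_far = 56
Position 9 (value -16): max_ending_here = 23, max_so_far = 56

Maximum subarray: [9, 9, 8, 15, 10, 5]
Maximum sum: 56

The maximum subarray is [9, 9, 8, 15, 10, 5] with sum 56. This subarray runs from index 0 to index 5.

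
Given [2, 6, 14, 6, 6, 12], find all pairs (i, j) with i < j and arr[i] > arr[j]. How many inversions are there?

Finding inversions in [2, 6, 14, 6, 6, 12]:

(2, 3): arr[2]=14 > arr[3]=6
(2, 4): arr[2]=14 > arr[4]=6
(2, 5): arr[2]=14 > arr[5]=12

Total inversions: 3

The array has 3 inversion(s): (2,3), (2,4), (2,5). Each pair (i,j) satisfies i < j and arr[i] > arr[j].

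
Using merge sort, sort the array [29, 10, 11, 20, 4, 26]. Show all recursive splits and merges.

Merge sort trace:

Split: [29, 10, 11, 20, 4, 26] -> [29, 10, 11] and [20, 4, 26]
  Split: [29, 10, 11] -> [29] and [10, 11]
    Split: [10, 11] -> [10] and [11]
    Merge: [10] + [11] -> [10, 11]
  Merge: [29] + [10, 11] -> [10, 11, 29]
  Split: [20, 4, 26] -> [20] and [4, 26]
    Split: [4, 26] -> [4] and [26]
    Merge: [4] + [26] -> [4, 26]
  Merge: [20] + [4, 26] -> [4, 20, 26]
Merge: [10, 11, 29] + [4, 20, 26] -> [4, 10, 11, 20, 26, 29]

Final sorted array: [4, 10, 11, 20, 26, 29]

The merge sort proceeds by recursively splitting the array and merging sorted halves.
After all merges, the sorted array is [4, 10, 11, 20, 26, 29].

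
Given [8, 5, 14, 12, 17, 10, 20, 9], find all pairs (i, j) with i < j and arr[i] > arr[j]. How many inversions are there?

Finding inversions in [8, 5, 14, 12, 17, 10, 20, 9]:

(0, 1): arr[0]=8 > arr[1]=5
(2, 3): arr[2]=14 > arr[3]=12
(2, 5): arr[2]=14 > arr[5]=10
(2, 7): arr[2]=14 > arr[7]=9
(3, 5): arr[3]=12 > arr[5]=10
(3, 7): arr[3]=12 > arr[7]=9
(4, 5): arr[4]=17 > arr[5]=10
(4, 7): arr[4]=17 > arr[7]=9
(5, 7): arr[5]=10 > arr[7]=9
(6, 7): arr[6]=20 > arr[7]=9

Total inversions: 10

The array has 10 inversion(s): (0,1), (2,3), (2,5), (2,7), (3,5), (3,7), (4,5), (4,7), (5,7), (6,7). Each pair (i,j) satisfies i < j and arr[i] > arr[j].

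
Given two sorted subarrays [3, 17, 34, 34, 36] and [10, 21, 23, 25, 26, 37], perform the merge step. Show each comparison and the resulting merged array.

Merging process:

Compare 3 vs 10: take 3 from left. Merged: [3]
Compare 17 vs 10: take 10 from right. Merged: [3, 10]
Compare 17 vs 21: take 17 from left. Merged: [3, 10, 17]
Compare 34 vs 21: take 21 from right. Merged: [3, 10, 17, 21]
Compare 34 vs 23: take 23 from right. Merged: [3, 10, 17, 21, 23]
Compare 34 vs 25: take 25 from right. Merged: [3, 10, 17, 21, 23, 25]
Compare 34 vs 26: take 26 from right. Merged: [3, 10, 17, 21, 23, 25, 26]
Compare 34 vs 37: take 34 from left. Merged: [3, 10, 17, 21, 23, 25, 26, 34]
Compare 34 vs 37: take 34 from left. Merged: [3, 10, 17, 21, 23, 25, 26, 34, 34]
Compare 36 vs 37: take 36 from left. Merged: [3, 10, 17, 21, 23, 25, 26, 34, 34, 36]
Append remaining from right: [37]. Merged: [3, 10, 17, 21, 23, 25, 26, 34, 34, 36, 37]

Final merged array: [3, 10, 17, 21, 23, 25, 26, 34, 34, 36, 37]
Total comparisons: 10

The merged array is [3, 10, 17, 21, 23, 25, 26, 34, 34, 36, 37], requiring 10 comparisons. The merge step runs in O(n) time where n is the total number of elements.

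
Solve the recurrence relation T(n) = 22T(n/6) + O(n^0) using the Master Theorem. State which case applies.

Master Theorem for T(n) = 22T(n/6) + O(n^0):

a = 22, b = 6, c = 0
log_b(a) = log_6(22) = 1.7251

Case 1: c = 0 < log_6(22) = 1.7251
T(n) = O(n^(log_6 22))

For T(n) = 22T(n/6) + O(n^0): log_6(22) = 1.7251. This is Case 1 of the Master Theorem (c < log_b(a), work dominated by leaves), giving O(n^(log_6 22)).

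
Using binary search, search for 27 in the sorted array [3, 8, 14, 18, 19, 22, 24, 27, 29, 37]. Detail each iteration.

Binary search for 27 in [3, 8, 14, 18, 19, 22, 24, 27, 29, 37]:

lo=0, hi=9, mid=4, arr[mid]=19 -> 19 < 27, search right half
lo=5, hi=9, mid=7, arr[mid]=27 -> Found target at index 7!

Binary search finds 27 at index 7 after 2 comparisons. The search repeatedly halves the search space by comparing with the middle element.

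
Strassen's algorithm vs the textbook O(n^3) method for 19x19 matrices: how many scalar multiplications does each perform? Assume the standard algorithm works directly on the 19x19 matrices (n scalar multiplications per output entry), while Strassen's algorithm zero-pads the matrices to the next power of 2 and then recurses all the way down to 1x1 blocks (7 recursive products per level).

Matrix multiplication for 19x19 matrices:

Strassen's algorithm requires power-of-2 dimensions. Pad 19x19 to 32x32 (next power of 2).

Standard algorithm: 19^3 = 6859 multiplications
Strassen's algorithm: 7^(log2(32)) = 7^5 = 16807 multiplications
Difference: 6859 - 16807 = -9948 (Strassen uses MORE here due to padding overhead — for small or just-over-power-of-2 n, padding can outweigh the per-level savings)

Standard: 6859 multiplications (19^3). Strassen: 16807 multiplications (7^5, after padding to 32x32). Strassen reduces 8 recursive multiplications to 7 at each level.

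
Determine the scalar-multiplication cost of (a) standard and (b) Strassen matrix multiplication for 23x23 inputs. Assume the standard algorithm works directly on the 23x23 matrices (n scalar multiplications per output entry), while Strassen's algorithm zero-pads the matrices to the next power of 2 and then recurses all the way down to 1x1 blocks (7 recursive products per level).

Matrix multiplication for 23x23 matrices:

Strassen's algorithm requires power-of-2 dimensions. Pad 23x23 to 32x32 (next power of 2).

Standard algorithm: 23^3 = 12167 multiplications
Strassen's algorithm: 7^(log2(32)) = 7^5 = 16807 multiplications
Difference: 12167 - 16807 = -4640 (Strassen uses MORE here due to padding overhead — for small or just-over-power-of-2 n, padding can outweigh the per-level savings)

Standard: 12167 multiplications (23^3). Strassen: 16807 multiplications (7^5, after padding to 32x32). Strassen reduces 8 recursive multiplications to 7 at each level.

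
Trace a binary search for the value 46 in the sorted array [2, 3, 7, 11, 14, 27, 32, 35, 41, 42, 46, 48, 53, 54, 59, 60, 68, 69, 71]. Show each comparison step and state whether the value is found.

Binary search for 46 in [2, 3, 7, 11, 14, 27, 32, 35, 41, 42, 46, 48, 53, 54, 59, 60, 68, 69, 71]:

lo=0, hi=18, mid=9, arr[mid]=42 -> 42 < 46, search right half
lo=10, hi=18, mid=14, arr[mid]=59 -> 59 > 46, search left half
lo=10, hi=13, mid=11, arr[mid]=48 -> 48 > 46, search left half
lo=10, hi=10, mid=10, arr[mid]=46 -> Found target at index 10!

Binary search finds 46 at index 10 after 4 comparisons. The search repeatedly halves the search space by comparing with the middle element.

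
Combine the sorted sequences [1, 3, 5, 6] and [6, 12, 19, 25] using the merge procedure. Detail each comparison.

Merging process:

Compare 1 vs 6: take 1 from left. Merged: [1]
Compare 3 vs 6: take 3 from left. Merged: [1, 3]
Compare 5 vs 6: take 5 from left. Merged: [1, 3, 5]
Compare 6 vs 6: take 6 from left. Merged: [1, 3, 5, 6]
Append remaining from right: [6, 12, 19, 25]. Merged: [1, 3, 5, 6, 6, 12, 19, 25]

Final merged array: [1, 3, 5, 6, 6, 12, 19, 25]
Total comparisons: 4

The merged array is [1, 3, 5, 6, 6, 12, 19, 25], requiring 4 comparisons. The merge step runs in O(n) time where n is the total number of elements.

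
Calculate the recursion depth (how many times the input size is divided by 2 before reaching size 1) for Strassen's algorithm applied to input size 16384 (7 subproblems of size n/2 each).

For divide and conquer with division factor 2:

Problem sizes at each level:
Level 0: 16384
Level 1: 8192
Level 2: 4096
Level 3: 2048
Level 4: 1024
Level 5: 512
Level 6: 256
Level 7: 128
Level 8: 64
Level 9: 32
Level 10: 16
Level 11: 8
Level 12: 4
Level 13: 2
Level 14: 1

The root is level 0 and the size-1 base case is level 14 (the tree spans levels 0 through 14, i.e. 15 levels counting the root), so the depth is the number of divisions: log_2(16384) = 14

The recursion tree depth is log_2(16384) = 14. At each level, the problem size is divided by 2, so it takes 14 divisions to reduce to a base case of size 1. The algorithm makes 7 recursive calls at each level.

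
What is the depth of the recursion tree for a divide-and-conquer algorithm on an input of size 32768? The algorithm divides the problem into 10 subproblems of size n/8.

For divide and conquer with division factor 8:

Problem sizes at each level:
Level 0: 32768
Level 1: 4096
Level 2: 512
Level 3: 64
Level 4: 8
Level 5: 1

The root is level 0 and the size-1 base case is level 5 (the tree spans levels 0 through 5, i.e. 6 levels counting the root), so the depth is the number of divisions: log_8(32768) = 5

The recursion tree depth is log_8(32768) = 5. At each level, the problem size is divided by 8, so it takes 5 divisions to reduce to a base case of size 1. The algorithm makes 10 recursive calls at each level.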